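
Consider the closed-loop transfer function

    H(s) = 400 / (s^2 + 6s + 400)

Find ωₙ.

Compare the denominator to the standard form s^2 + 2ζωₙs + ωₙ².
ωₙ² = 400, so ωₙ = 20 rad/s.

ωₙ = 20 rad/s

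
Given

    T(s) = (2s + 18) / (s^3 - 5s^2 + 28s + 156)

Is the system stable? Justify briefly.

The denominator s^3 - 5s^2 + 28s + 156 factors as (s + 3)(s^2 - 8s + 52), giving poles at s = -3, 4 ± 6j.
Since the pole(s) at s = 4 + 6j, 4 - 6j lie in the right half-plane, the system is unstable.

unstable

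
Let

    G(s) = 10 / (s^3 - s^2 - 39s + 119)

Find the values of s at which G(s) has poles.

s = 4 + j, 4 - j, -7

The poles are the roots of the denominator s^3 - s^2 - 39s + 119 = 0.
Trying s = -7: the polynomial evaluates to 0, so (s + 7) is a factor.
Dividing out leaves s^2 - 8s + 17 = 0.
The quadratic formula then gives s = 4 ± 1j.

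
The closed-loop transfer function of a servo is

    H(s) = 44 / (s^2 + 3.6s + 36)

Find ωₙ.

Compare the denominator to the standard form s^2 + 2ζωₙs + ωₙ².
ωₙ² = 36, so ωₙ = 6 rad/s.

ωₙ = 6 rad/s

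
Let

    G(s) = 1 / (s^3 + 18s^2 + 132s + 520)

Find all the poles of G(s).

s = -4 + 6j, -4 - 6j, -10

The poles are the roots of the denominator s^3 + 18s^2 + 132s + 520 = 0.
Trying s = -10: the polynomial evaluates to 0, so (s + 10) is a factor.
Dividing out leaves s^2 + 8s + 52 = 0.
The quadratic formula then gives s = -4 ± 6j.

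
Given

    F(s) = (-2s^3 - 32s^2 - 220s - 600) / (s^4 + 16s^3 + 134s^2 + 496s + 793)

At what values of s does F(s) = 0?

Set the numerator to zero: -2s^3 - 32s^2 - 220s - 600 = 0, i.e. -2·(s^3 + 16s^2 + 110s + 300) = 0.
Factoring: (s + 6)(s^2 + 10s + 50) = 0.

s = -6, -5 + 5j, -5 - 5j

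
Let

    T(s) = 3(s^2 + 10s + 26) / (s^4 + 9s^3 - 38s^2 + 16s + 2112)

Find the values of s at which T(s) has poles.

s = 4 ± 4j, -11, -6

The poles are the roots of the denominator s^4 + 9s^3 - 38s^2 + 16s + 2112 = 0.
Trying s = -11: the polynomial evaluates to 0, so (s + 11) is a factor.
Dividing out leaves s^3 - 2s^2 - 16s + 192 = 0.
This factors further as (s^2 - 8s + 32)(s + 6) = 0.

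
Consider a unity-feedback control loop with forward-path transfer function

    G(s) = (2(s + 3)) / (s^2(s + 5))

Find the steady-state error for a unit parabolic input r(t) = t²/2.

G(s) has 2 poles at the origin.
This is a Type 2 system. Ka = lim_{s→0} s^2·G(s) = 6/5.
e_ss = 1/Ka = 1/(6/5) = 5/6 ≈ 0.8333.

e_ss = 0.8333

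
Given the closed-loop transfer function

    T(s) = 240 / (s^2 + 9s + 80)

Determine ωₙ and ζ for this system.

Compare the denominator to the standard form s^2 + 2ζωₙs + ωₙ².
ωₙ² = 80, so ωₙ = √80 ≈ 8.944 rad/s.
2ζωₙ = 9, so ζ = 9/(2·√80) ≈ 0.5031.

ωₙ ≈ 8.944 rad/s, ζ ≈ 0.5031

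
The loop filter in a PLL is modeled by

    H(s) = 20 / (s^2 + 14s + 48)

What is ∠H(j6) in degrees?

∠H(j6) ≈ -81.87°

At s = j6: numerator = 20, denominator = 12 + j84.
∠H = ∠num − ∠den = 0° − (81.870°) = -81.87°.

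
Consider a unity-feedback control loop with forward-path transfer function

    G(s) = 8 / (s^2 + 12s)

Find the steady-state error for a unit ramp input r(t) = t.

e_ss = 1.500

G(s) has one pole at the origin.
This is a Type 1 system. Kv = lim_{s→0} s·G(s) = 8/12 = 2/3.
e_ss = 1/Kv = 1/(2/3) = 3/2 ≈ 1.500.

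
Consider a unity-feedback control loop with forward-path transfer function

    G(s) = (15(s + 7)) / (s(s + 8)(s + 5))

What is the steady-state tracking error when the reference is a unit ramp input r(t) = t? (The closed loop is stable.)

e_ss = 0.3810

G(s) has one pole at the origin.
This is a Type 1 system. Kv = lim_{s→0} s·G(s) = 105/40 = 21/8.
e_ss = 1/Kv = 1/(21/8) = 8/21 ≈ 0.3810.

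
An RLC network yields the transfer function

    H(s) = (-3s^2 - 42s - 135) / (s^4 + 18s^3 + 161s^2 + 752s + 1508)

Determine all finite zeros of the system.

Set the numerator to zero: -3s^2 - 42s - 135 = 0, i.e. -3·(s^2 + 14s + 45) = 0.
Factoring: (s + 9)(s + 5) = 0.

s = -9, -5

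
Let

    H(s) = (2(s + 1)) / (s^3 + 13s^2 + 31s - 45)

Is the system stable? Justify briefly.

The denominator s^3 + 13s^2 + 31s - 45 factors as (s + 5)(s + 9)(s - 1), giving poles at s = -5, -9, 1.
Since the pole(s) at s = 1 lie in the right half-plane, the system is unstable.

unstable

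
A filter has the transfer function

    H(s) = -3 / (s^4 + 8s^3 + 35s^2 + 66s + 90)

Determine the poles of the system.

s = -1 + 2j, -1 - 2j, -3 + 3j, -3 - 3j

The poles are the roots of the denominator s^4 + 8s^3 + 35s^2 + 66s + 90 = 0.
No real roots exist; factor into two real quadratics: (s^2 + 2s + 5)(s^2 + 6s + 18) = 0.
Each quadratic gives a conjugate pair via the quadratic formula.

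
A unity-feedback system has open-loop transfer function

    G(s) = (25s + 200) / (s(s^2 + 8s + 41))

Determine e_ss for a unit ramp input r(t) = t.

G(s) has one pole at the origin.
This is a Type 1 system. Kv = lim_{s→0} s·G(s) = 200/41.
e_ss = 1/Kv = 1/(200/41) = 41/200 ≈ 0.2050.

e_ss = 0.2050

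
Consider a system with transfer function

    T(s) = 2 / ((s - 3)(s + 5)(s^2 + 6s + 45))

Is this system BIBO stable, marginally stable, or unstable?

The poles can be read from the denominator factors: s = 3, -5, -3 ± 6j.
Since the pole(s) at s = 3 lie in the right half-plane, the system is unstable.

unstable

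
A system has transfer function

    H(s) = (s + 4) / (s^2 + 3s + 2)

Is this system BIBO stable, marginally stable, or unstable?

stable

The denominator s^2 + 3s + 2 factors as (s + 1)(s + 2), giving poles at s = -1, -2.
Since all poles lie strictly in the left half-plane, the system is stable.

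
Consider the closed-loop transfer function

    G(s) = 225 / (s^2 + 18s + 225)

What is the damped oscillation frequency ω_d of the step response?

Comparing s^2 + 18s + 225 to s^2 + 2ζωₙs + ωₙ²: ωₙ = 15 rad/s and ζ = 18/(2·15) = 0.6.
ζωₙ = 18/2 = 9, so ω_d = ωₙ√(1−ζ²) = √(ωₙ² − (ζωₙ)²) = √(225 − 9²) = √144 = 12 rad/s.

ω_d = 12 rad/s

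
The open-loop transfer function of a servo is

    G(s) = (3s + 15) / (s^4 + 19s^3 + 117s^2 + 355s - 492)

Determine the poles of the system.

s = -4 + 5j, -4 - 5j, 1, -12

The poles are the roots of the denominator s^4 + 19s^3 + 117s^2 + 355s - 492 = 0.
Trying s = 1: the polynomial evaluates to 0, so (s - 1) is a factor.
Dividing out leaves s^3 + 20s^2 + 137s + 492 = 0.
This factors further as (s^2 + 8s + 41)(s + 12) = 0.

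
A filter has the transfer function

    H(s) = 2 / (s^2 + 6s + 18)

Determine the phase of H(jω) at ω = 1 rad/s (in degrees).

At s = j1: numerator = 2, denominator = 17 + j6.
∠H = ∠num − ∠den = 0° − (19.440°) = -19.44°.

∠H(j1) ≈ -19.44°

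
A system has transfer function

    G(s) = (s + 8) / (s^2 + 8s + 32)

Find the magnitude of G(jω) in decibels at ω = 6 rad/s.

|G(j6)|_dB ≈ -13.7 dB

Substitute s = j6: numerator = 8 + j6, denominator = -4 + j48.
|G(j6)| = |8 + j6| / |-4 + j48| = 10 / 48.166 ≈ 0.2076.
In decibels: 20·log₁₀(0.2076) ≈ -13.7 dB.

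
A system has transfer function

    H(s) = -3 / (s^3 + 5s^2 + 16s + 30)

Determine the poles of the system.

s = -1 ± 3j, -3

The poles are the roots of the denominator s^3 + 5s^2 + 16s + 30 = 0.
Trying s = -3: the polynomial evaluates to 0, so (s + 3) is a factor.
Dividing out leaves s^2 + 2s + 10 = 0.
The quadratic formula then gives s = -1 ± 3j.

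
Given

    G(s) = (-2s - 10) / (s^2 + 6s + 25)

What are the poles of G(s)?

The poles are the roots of the denominator s^2 + 6s + 25 = 0.
Using the quadratic formula: s = (-6 ± √(-64))/2 = -3 ± 4j.

s = -3 ± 4j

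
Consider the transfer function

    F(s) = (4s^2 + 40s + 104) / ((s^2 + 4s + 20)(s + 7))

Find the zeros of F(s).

s = -5 ± j

Set the numerator to zero: 4s^2 + 40s + 104 = 0, i.e. 4·(s^2 + 10s + 26) = 0.
Factoring: (s^2 + 10s + 26) = 0.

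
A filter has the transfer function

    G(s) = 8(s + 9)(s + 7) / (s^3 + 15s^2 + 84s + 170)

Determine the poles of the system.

The poles are the roots of the denominator s^3 + 15s^2 + 84s + 170 = 0.
Trying s = -5: the polynomial evaluates to 0, so (s + 5) is a factor.
Dividing out leaves s^2 + 10s + 34 = 0.
The quadratic formula then gives s = -5 ± 3j.

s = -5 + 3j, -5 - 3j, -5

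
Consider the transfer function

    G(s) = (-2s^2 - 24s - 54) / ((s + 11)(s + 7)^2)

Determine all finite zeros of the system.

Set the numerator to zero: -2s^2 - 24s - 54 = 0, i.e. -2·(s^2 + 12s + 27) = 0.
Factoring: (s + 3)(s + 9) = 0.

s = -3, -9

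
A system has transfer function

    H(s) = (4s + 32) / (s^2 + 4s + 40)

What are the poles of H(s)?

s = -2 ± 6j

The poles are the roots of the denominator s^2 + 4s + 40 = 0.
Using the quadratic formula: s = (-4 ± √(-144))/2 = -2 ± 6j.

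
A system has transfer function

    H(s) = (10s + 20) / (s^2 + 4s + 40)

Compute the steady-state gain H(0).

H(0) = 1/2 ≈ 0.5000

Set s = 0: H(0) = (20) / (40) = 1/2.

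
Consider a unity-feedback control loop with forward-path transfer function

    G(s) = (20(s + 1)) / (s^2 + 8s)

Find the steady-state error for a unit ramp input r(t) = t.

e_ss = 0.4000

G(s) has one pole at the origin.
This is a Type 1 system. Kv = lim_{s→0} s·G(s) = 20/8 = 5/2.
e_ss = 1/Kv = 1/(5/2) = 2/5 ≈ 0.4000.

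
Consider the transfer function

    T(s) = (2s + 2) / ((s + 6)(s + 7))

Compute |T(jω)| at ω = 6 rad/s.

|T(j6)| ≈ 0.1555

Substitute s = j6: numerator = 2 + j12, denominator = 6 + j78.
|T(j6)| = |2 + j12| / |6 + j78| = 12.166 / 78.230 ≈ 0.1555.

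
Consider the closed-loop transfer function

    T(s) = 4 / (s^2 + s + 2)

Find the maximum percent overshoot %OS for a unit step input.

Comparing s^2 + s + 2 to s^2 + 2ζωₙs + ωₙ²: ωₙ = √2 ≈ 1.414 rad/s and ζ = 1/(2·√2) ≈ 0.3536.
%OS = 100·exp(−πζ/√(1−ζ²)) = 100·exp(−π·0.3536/√(1−0.3536²)) ≈ 30.5%.

%OS ≈ 30.5%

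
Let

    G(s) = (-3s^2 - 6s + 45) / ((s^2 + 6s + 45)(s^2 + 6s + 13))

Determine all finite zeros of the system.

s = -5, 3

Set the numerator to zero: -3s^2 - 6s + 45 = 0, i.e. -3·(s^2 + 2s - 15) = 0.
Factoring: (s + 5)(s - 3) = 0.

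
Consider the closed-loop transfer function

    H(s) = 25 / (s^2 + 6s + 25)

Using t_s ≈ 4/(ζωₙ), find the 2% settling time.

t_s ≈ 1.333 s

Comparing s^2 + 6s + 25 to s^2 + 2ζωₙs + ωₙ²: ωₙ = 5 rad/s and ζ = 6/(2·5) = 0.6.
ζωₙ = 6/2 = 3, so t_s ≈ 4/(ζωₙ) = 4/3 ≈ 1.333 s.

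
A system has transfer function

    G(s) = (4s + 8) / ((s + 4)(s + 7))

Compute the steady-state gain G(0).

Set s = 0: G(0) = (8) / (28) = 2/7.

G(0) = 2/7 ≈ 0.2857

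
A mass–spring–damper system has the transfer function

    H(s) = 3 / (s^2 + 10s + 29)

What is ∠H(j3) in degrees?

∠H(j3) ≈ -56.31°

At s = j3: numerator = 3, denominator = 20 + j30.
∠H = ∠num − ∠den = 0° − (56.310°) = -56.31°.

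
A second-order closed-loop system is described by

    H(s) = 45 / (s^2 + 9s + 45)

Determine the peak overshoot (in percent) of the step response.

Comparing s^2 + 9s + 45 to s^2 + 2ζωₙs + ωₙ²: ωₙ = √45 ≈ 6.708 rad/s and ζ = 9/(2·√45) ≈ 0.6708.
%OS = 100·exp(−πζ/√(1−ζ²)) = 100·exp(−π·0.6708/√(1−0.6708²)) ≈ 5.83%.

%OS ≈ 5.83%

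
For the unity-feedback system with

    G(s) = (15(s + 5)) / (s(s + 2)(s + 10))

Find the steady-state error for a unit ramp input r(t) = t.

G(s) has one pole at the origin.
This is a Type 1 system. Kv = lim_{s→0} s·G(s) = 75/20 = 15/4.
e_ss = 1/Kv = 1/(15/4) = 4/15 ≈ 0.2667.

e_ss = 0.2667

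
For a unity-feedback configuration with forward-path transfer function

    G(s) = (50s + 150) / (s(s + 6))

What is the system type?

The denominator has 1 factor of s at the origin (free integrator), so this is a Type 1 system.

Type 1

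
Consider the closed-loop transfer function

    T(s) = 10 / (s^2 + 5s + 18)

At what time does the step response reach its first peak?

Comparing s^2 + 5s + 18 to s^2 + 2ζωₙs + ωₙ²: ωₙ = √18 ≈ 4.243 rad/s and ζ = 5/(2·√18) ≈ 0.5893.
ζωₙ = 5/2 = 2.5, so ω_d = ωₙ√(1−ζ²) = √(ωₙ² − (ζωₙ)²) = √(18 − 2.5²) = √11.75 ≈ 3.428 rad/s.
t_p = π/ω_d = π/3.428 ≈ 0.9165 s.

t_p ≈ 0.9165 s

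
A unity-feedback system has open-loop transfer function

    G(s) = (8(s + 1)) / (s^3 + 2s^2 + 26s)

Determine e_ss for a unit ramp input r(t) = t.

G(s) has one pole at the origin.
This is a Type 1 system. Kv = lim_{s→0} s·G(s) = 8/26 = 4/13.
e_ss = 1/Kv = 1/(4/13) = 13/4 ≈ 3.250.

e_ss = 3.250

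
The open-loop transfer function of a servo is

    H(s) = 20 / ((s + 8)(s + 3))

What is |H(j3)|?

|H(j3)| ≈ 0.5517

Substitute s = j3: numerator = 20, denominator = 15 + j33.
|H(j3)| = |20| / |15 + j33| = 20 / 36.249 ≈ 0.5517.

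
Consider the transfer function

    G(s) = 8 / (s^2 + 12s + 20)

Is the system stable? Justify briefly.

stable

The denominator s^2 + 12s + 20 factors as (s + 10)(s + 2), giving poles at s = -10, -2.
Since all poles lie strictly in the left half-plane, the system is stable.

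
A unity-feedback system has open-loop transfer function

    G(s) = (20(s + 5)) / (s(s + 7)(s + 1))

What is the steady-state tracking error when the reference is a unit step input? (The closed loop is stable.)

G(s) has one pole at the origin.
This is a Type 1 system; for a step input the steady-state error is zero.

e_ss = 0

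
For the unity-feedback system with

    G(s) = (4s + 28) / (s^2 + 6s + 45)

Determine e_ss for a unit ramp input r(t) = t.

G(s) has no poles at the origin.
This is a Type 0 system; Kv = lim_{s→0} s·G(s) = 0, so the steady-state error for a ramp input is infinite.

e_ss = ∞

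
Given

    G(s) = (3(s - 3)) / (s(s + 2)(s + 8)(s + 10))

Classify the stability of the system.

The poles can be read from the denominator factors: s = 0, -2, -8, -10.
Since the simple pole(s) at s = 0 lie on the jω-axis with none in the right half-plane, the system is marginally stable.

marginally stable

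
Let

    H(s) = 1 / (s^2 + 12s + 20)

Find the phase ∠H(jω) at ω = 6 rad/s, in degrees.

At s = j6: numerator = 1, denominator = -16 + j72.
∠H = ∠num − ∠den = 0° − (102.53°) = -102.5°.

∠H(j6) ≈ -102.5°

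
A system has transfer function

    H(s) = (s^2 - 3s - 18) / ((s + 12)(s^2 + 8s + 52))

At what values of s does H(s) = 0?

s = 6, -3

Set the numerator to zero: s^2 - 3s - 18 = 0.
Factoring: (s - 6)(s + 3) = 0.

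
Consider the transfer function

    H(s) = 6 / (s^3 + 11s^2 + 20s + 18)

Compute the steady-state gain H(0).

Set s = 0: H(0) = (6) / (18) = 1/3.

H(0) = 1/3 ≈ 0.3333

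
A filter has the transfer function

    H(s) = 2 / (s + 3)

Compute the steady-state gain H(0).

At s = 0 each factor (s + a) contributes a and each (s^2 + bs + c) contributes c.
H(0) = 2·1 / ((3)) = 2/3 = 2/3.

H(0) = 2/3 ≈ 0.6667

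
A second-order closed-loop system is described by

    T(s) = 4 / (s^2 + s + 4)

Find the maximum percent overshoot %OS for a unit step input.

Comparing s^2 + s + 4 to s^2 + 2ζωₙs + ωₙ²: ωₙ = 2 rad/s and ζ = 1/(2·2) = 0.25.
%OS = 100·exp(−πζ/√(1−ζ²)) = 100·exp(−π·0.25/√(1−0.25²)) ≈ 44.4%.

%OS ≈ 44.4%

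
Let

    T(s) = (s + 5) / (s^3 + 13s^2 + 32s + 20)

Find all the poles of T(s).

s = -2, -10, -1

The poles are the roots of the denominator s^3 + 13s^2 + 32s + 20 = 0.
Trying s = -2: the polynomial evaluates to 0, so (s + 2) is a factor.
Dividing out leaves s^2 + 11s + 10 = 0.
Factoring the quadratic: (s + 10)(s + 1) = 0.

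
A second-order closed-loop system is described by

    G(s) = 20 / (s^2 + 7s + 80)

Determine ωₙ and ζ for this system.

Compare the denominator to the standard form s^2 + 2ζωₙs + ωₙ².
ωₙ² = 80, so ωₙ = √80 ≈ 8.944 rad/s.
2ζωₙ = 7, so ζ = 7/(2·√80) ≈ 0.3913.

ωₙ ≈ 8.944 rad/s, ζ ≈ 0.3913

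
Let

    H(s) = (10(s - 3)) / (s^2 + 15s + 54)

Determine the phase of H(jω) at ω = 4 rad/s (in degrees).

At s = j4: numerator = -30 + j40, denominator = 38 + j60.
∠H = ∠num − ∠den = 126.87° − (57.653°) = 69.22°.

∠H(j4) ≈ 69.22°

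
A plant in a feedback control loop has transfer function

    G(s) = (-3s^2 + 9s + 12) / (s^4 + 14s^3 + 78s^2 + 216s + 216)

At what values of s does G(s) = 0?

s = 4, -1

Set the numerator to zero: -3s^2 + 9s + 12 = 0, i.e. -3·(s^2 - 3s - 4) = 0.
Factoring: (s - 4)(s + 1) = 0.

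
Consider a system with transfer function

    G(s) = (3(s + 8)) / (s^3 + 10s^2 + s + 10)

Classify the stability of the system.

marginally stable

The denominator s^3 + 10s^2 + s + 10 factors as (s^2 + 1)(s + 10), giving poles at s = ±j, -10.
Since the simple pole(s) at s = ±j lie on the jω-axis with none in the right half-plane, the system is marginally stable.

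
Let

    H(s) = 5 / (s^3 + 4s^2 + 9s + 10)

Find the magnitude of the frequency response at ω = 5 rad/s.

|H(j5)| ≈ 0.04152

Substitute s = j5: numerator = 5, denominator = -90 - j80.
|H(j5)| = |5| / |-90 - j80| = 5 / 120.42 ≈ 0.04152.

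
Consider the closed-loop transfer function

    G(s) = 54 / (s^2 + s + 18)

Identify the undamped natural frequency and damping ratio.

ωₙ ≈ 4.243 rad/s, ζ ≈ 0.1179

Compare the denominator to the standard form s^2 + 2ζωₙs + ωₙ².
ωₙ² = 18, so ωₙ = √18 ≈ 4.243 rad/s.
2ζωₙ = 1, so ζ = 1/(2·√18) ≈ 0.1179.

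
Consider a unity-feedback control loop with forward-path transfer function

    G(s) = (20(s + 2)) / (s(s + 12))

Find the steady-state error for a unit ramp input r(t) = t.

G(s) has one pole at the origin.
This is a Type 1 system. Kv = lim_{s→0} s·G(s) = 40/12 = 10/3.
e_ss = 1/Kv = 1/(10/3) = 3/10 ≈ 0.3000.

e_ss = 0.3000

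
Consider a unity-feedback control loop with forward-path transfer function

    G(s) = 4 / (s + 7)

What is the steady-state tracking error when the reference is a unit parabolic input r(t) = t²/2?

G(s) has no poles at the origin.
This is a Type 0 system; Ka = lim_{s→0} s^2·G(s) = 0, so the steady-state error for a parabola input is infinite.

e_ss = ∞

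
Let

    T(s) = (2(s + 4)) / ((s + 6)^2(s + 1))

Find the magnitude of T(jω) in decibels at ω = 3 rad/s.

|T(j3)|_dB ≈ -23.1 dB

Substitute s = j3: numerator = 8 + j6, denominator = -81 + j117.
|T(j3)| = |8 + j6| / |-81 + j117| = 10 / 142.30 ≈ 0.07027.
In decibels: 20·log₁₀(0.07027) ≈ -23.1 dB.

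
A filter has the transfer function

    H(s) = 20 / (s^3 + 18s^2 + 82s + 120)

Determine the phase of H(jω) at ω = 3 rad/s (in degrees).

∠H(j3) ≈ -100.9°

At s = j3: numerator = 20, denominator = -42 + j219.
∠H = ∠num − ∠den = 0° − (100.86°) = -100.9°.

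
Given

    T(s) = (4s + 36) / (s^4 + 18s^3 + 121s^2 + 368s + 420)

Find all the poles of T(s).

s = -4 ± 2j, -3, -7

The poles are the roots of the denominator s^4 + 18s^3 + 121s^2 + 368s + 420 = 0.
Trying s = -3: the polynomial evaluates to 0, so (s + 3) is a factor.
Dividing out leaves s^3 + 15s^2 + 76s + 140 = 0.
This factors further as (s^2 + 8s + 20)(s + 7) = 0.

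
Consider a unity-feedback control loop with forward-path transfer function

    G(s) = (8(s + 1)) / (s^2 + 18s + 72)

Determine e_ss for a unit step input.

G(s) has no poles at the origin.
This is a Type 0 system. Kp = lim_{s→0} G(s) = 8/72 = 1/9.
e_ss = 1/(1 + Kp) = 1/(1 + 1/9) = 9/10 ≈ 0.9000.

e_ss = 0.9000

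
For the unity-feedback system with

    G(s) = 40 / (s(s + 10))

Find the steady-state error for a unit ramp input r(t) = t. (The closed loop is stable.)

e_ss = 0.2500

G(s) has one pole at the origin.
This is a Type 1 system. Kv = lim_{s→0} s·G(s) = 40/10 = 4.
e_ss = 1/Kv = 1/(4) = 1/4 ≈ 0.2500.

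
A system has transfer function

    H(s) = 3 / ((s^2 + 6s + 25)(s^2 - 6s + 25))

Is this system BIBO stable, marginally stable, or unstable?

The poles can be read from the denominator factors: s = -3 ± 4j, 3 ± 4j.
Since the pole(s) at s = 3 ± 4j lie in the right half-plane, the system is unstable.

unstable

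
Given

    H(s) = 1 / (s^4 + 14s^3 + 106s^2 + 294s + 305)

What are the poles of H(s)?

s = -2 ± j, -5 ± 6j

The poles are the roots of the denominator s^4 + 14s^3 + 106s^2 + 294s + 305 = 0.
No real roots exist; factor into two real quadratics: (s^2 + 4s + 5)(s^2 + 10s + 61) = 0.
Each quadratic gives a conjugate pair via the quadratic formula.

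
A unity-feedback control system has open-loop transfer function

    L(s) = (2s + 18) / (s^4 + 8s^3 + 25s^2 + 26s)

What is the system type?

Type 1

Factor s from the denominator: s^4 + 8s^3 + 25s^2 + 26s = s·(s^3 + 8s^2 + 25s + 26).
There is 1 pole at the origin, so the system is Type 1.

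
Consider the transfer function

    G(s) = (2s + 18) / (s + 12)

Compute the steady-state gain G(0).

Set s = 0: G(0) = (18) / (12) = 3/2.

G(0) = 3/2 ≈ 1.500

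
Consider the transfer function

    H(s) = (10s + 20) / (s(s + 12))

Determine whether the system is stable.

The poles can be read from the denominator factors: s = 0, -12.
Since the simple pole(s) at s = 0 lie on the jω-axis with none in the right half-plane, the system is marginally stable.

marginally stable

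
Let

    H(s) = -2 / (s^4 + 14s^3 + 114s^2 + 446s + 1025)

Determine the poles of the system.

The poles are the roots of the denominator s^4 + 14s^3 + 114s^2 + 446s + 1025 = 0.
No real roots exist; factor into two real quadratics: (s^2 + 8s + 41)(s^2 + 6s + 25) = 0.
Each quadratic gives a conjugate pair via the quadratic formula.

s = -4 ± 5j, -3 ± 4j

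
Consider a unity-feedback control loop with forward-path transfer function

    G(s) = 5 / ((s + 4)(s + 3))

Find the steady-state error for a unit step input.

G(s) has no poles at the origin.
This is a Type 0 system. Kp = lim_{s→0} G(s) = 5/12.
e_ss = 1/(1 + Kp) = 1/(1 + 5/12) = 12/17 ≈ 0.7059.

e_ss = 0.7059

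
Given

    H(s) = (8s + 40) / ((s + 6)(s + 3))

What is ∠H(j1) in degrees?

∠H(j1) ≈ -16.59°

At s = j1: numerator = 40 + j8, denominator = 17 + j9.
∠H = ∠num − ∠den = 11.310° − (27.897°) = -16.59°.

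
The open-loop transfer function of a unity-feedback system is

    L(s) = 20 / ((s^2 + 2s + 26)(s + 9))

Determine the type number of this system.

The denominator has no factor of s at the origin — no free integrator — so this is a Type 0 system.

Type 0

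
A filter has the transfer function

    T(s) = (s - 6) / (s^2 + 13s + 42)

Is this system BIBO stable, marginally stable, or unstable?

The denominator s^2 + 13s + 42 factors as (s + 7)(s + 6), giving poles at s = -7, -6.
Since all poles lie strictly in the left half-plane, the system is stable.

stable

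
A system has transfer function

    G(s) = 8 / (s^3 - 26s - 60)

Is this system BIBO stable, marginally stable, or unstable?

The denominator s^3 - 26s - 60 factors as (s^2 + 6s + 10)(s - 6), giving poles at s = -3 + j, -3 - j, 6.
Since the pole(s) at s = 6 lie in the right half-plane, the system is unstable.

unstable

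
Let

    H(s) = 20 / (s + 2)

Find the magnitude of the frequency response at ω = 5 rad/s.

Substitute s = j5: numerator = 20, denominator = 2 + j5.
|H(j5)| = |20| / |2 + j5| = 20 / 5.3852 ≈ 3.714.

|H(j5)| ≈ 3.714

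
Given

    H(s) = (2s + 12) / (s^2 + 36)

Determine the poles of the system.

The poles are the roots of the denominator s^2 + 36 = 0.
Using the quadratic formula: s = (0 ± √(-144))/2 = 0 ± 6j.

s = 6j, -6j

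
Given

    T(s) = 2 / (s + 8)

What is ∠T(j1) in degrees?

∠T(j1) ≈ -7.125°

At s = j1: numerator = 2, denominator = 8 + j1.
∠T = ∠num − ∠den = 0° − (7.1250°) = -7.125°.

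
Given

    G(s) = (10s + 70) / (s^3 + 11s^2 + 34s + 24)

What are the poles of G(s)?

s = -1, -6, -4

The poles are the roots of the denominator s^3 + 11s^2 + 34s + 24 = 0.
Trying s = -1: the polynomial evaluates to 0, so (s + 1) is a factor.
Dividing out leaves s^2 + 10s + 24 = 0.
Factoring the quadratic: (s + 6)(s + 4) = 0.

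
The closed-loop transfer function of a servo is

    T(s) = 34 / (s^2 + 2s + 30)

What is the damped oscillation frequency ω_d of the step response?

ω_d ≈ 5.385 rad/s

Comparing s^2 + 2s + 30 to s^2 + 2ζωₙs + ωₙ²: ωₙ = √30 ≈ 5.477 rad/s and ζ = 2/(2·√30) ≈ 0.1826.
ζωₙ = 2/2 = 1, so ω_d = ωₙ√(1−ζ²) = √(ωₙ² − (ζωₙ)²) = √(30 − 1²) = √29 ≈ 5.385 rad/s.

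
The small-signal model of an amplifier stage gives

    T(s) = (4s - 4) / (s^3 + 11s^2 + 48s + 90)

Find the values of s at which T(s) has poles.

The poles are the roots of the denominator s^3 + 11s^2 + 48s + 90 = 0.
Trying s = -5: the polynomial evaluates to 0, so (s + 5) is a factor.
Dividing out leaves s^2 + 6s + 18 = 0.
The quadratic formula then gives s = -3 ± 3j.

s = -3 ± 3j, -5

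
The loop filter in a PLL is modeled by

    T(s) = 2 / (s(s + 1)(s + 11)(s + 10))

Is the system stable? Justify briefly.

marginally stable

The poles can be read from the denominator factors: s = 0, -1, -11, -10.
Since the simple pole(s) at s = 0 lie on the jω-axis with none in the right half-plane, the system is marginally stable.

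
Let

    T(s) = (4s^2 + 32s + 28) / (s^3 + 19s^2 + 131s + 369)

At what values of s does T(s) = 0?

s = -1, -7

Set the numerator to zero: 4s^2 + 32s + 28 = 0, i.e. 4·(s^2 + 8s + 7) = 0.
Factoring: (s + 1)(s + 7) = 0.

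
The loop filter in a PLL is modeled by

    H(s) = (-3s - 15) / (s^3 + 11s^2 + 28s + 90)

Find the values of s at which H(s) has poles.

s = -1 + 3j, -1 - 3j, -9

The poles are the roots of the denominator s^3 + 11s^2 + 28s + 90 = 0.
Trying s = -9: the polynomial evaluates to 0, so (s + 9) is a factor.
Dividing out leaves s^2 + 2s + 10 = 0.
The quadratic formula then gives s = -1 ± 3j.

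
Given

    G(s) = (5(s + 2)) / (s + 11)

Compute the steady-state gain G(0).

At s = 0 each factor (s + a) contributes a and each (s^2 + bs + c) contributes c.
G(0) = 5·(2) / ((11)) = 10/11 = 10/11.

G(0) = 10/11 ≈ 0.9091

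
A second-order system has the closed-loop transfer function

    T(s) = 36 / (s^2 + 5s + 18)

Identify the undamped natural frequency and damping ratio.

ωₙ ≈ 4.243 rad/s, ζ ≈ 0.5893

Compare the denominator to the standard form s^2 + 2ζωₙs + ωₙ².
ωₙ² = 18, so ωₙ = √18 ≈ 4.243 rad/s.
2ζωₙ = 5, so ζ = 5/(2·√18) ≈ 0.5893.
With ζ = 0.5893 the response is underdamped.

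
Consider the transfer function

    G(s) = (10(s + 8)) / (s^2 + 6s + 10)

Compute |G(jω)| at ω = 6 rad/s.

Substitute s = j6: numerator = 80 + j60, denominator = -26 + j36.
|G(j6)| = |80 + j60| / |-26 + j36| = 100 / 44.407 ≈ 2.252.

|G(j6)| ≈ 2.252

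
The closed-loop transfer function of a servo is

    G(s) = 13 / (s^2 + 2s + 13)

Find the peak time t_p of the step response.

Comparing s^2 + 2s + 13 to s^2 + 2ζωₙs + ωₙ²: ωₙ = √13 ≈ 3.606 rad/s and ζ = 2/(2·√13) ≈ 0.2774.
ζωₙ = 2/2 = 1, so ω_d = ωₙ√(1−ζ²) = √(ωₙ² − (ζωₙ)²) = √(13 − 1²) = √12 ≈ 3.464 rad/s.
t_p = π/ω_d = π/3.464 ≈ 0.9069 s.

t_p ≈ 0.9069 s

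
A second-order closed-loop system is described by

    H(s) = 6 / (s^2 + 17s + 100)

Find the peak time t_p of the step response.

t_p ≈ 0.5964 s

Comparing s^2 + 17s + 100 to s^2 + 2ζωₙs + ωₙ²: ωₙ = 10 rad/s and ζ = 17/(2·10) = 0.85.
ζωₙ = 17/2 = 8.5, so ω_d = ωₙ√(1−ζ²) = √(ωₙ² − (ζωₙ)²) = √(100 − 8.5²) = √27.75 ≈ 5.268 rad/s.
t_p = π/ω_d = π/5.268 ≈ 0.5964 s.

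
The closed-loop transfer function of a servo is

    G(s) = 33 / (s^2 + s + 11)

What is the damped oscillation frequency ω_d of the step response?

Comparing s^2 + s + 11 to s^2 + 2ζωₙs + ωₙ²: ωₙ = √11 ≈ 3.317 rad/s and ζ = 1/(2·√11) ≈ 0.1508.
ζωₙ = 1/2 = 0.5, so ω_d = ωₙ√(1−ζ²) = √(ωₙ² − (ζωₙ)²) = √(11 − 0.5²) = √10.75 ≈ 3.279 rad/s.

ω_d ≈ 3.279 rad/s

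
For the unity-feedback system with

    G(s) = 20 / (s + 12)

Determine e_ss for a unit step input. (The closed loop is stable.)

G(s) has no poles at the origin.
This is a Type 0 system. Kp = lim_{s→0} G(s) = 20/12 = 5/3.
e_ss = 1/(1 + Kp) = 1/(1 + 5/3) = 3/8 ≈ 0.3750.

e_ss = 0.3750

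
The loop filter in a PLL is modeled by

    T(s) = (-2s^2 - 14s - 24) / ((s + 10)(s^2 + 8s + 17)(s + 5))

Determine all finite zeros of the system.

Set the numerator to zero: -2s^2 - 14s - 24 = 0, i.e. -2·(s^2 + 7s + 12) = 0.
Factoring: (s + 3)(s + 4) = 0.

s = -3, -4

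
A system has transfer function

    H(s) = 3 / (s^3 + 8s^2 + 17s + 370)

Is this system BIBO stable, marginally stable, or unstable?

The denominator s^3 + 8s^2 + 17s + 370 factors as (s^2 - 2s + 37)(s + 10), giving poles at s = 1 ± 6j, -10.
Since the pole(s) at s = 1 ± 6j lie in the right half-plane, the system is unstable.

unstable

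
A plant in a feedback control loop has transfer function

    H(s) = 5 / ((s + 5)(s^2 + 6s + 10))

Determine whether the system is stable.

The poles can be read from the denominator factors: s = -5, -3 ± j.
Since all poles lie strictly in the left half-plane, the system is stable.

stable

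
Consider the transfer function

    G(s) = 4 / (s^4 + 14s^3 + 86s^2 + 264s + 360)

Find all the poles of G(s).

s = -4 + 2j, -4 - 2j, -3 + 3j, -3 - 3j

The poles are the roots of the denominator s^4 + 14s^3 + 86s^2 + 264s + 360 = 0.
No real roots exist; factor into two real quadratics: (s^2 + 8s + 20)(s^2 + 6s + 18) = 0.
Each quadratic gives a conjugate pair via the quadratic formula.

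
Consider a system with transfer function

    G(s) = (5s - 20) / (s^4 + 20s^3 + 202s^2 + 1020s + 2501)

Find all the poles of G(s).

s = -5 ± 6j, -5 ± 4j

The poles are the roots of the denominator s^4 + 20s^3 + 202s^2 + 1020s + 2501 = 0.
No real roots exist; factor into two real quadratics: (s^2 + 10s + 61)(s^2 + 10s + 41) = 0.
Each quadratic gives a conjugate pair via the quadratic formula.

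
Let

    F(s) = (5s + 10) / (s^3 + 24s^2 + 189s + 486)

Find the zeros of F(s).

s = -2

Set the numerator to zero: 5s + 10 = 0, i.e. 5·(s + 2) = 0.
So s = -2.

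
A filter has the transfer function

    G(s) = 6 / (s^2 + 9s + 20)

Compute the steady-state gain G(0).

G(0) = 3/10 ≈ 0.3000

Set s = 0: G(0) = (6) / (20) = 3/10.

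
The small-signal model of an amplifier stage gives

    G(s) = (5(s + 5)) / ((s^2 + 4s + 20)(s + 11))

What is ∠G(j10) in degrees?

∠G(j10) ≈ -132.3°

At s = j10: numerator = 25 + j50, denominator = -1280 - j360.
∠G = ∠num − ∠den = 63.435° − (-164.29°) = 227.7°, which wraps to -132.3°.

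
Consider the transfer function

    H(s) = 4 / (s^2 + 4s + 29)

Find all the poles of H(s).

s = -2 ± 5j

The poles are the roots of the denominator s^2 + 4s + 29 = 0.
Using the quadratic formula: s = (-4 ± √(-100))/2 = -2 ± 5j.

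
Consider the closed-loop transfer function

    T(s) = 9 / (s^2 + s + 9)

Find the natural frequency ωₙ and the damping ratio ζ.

Compare the denominator to the standard form s^2 + 2ζωₙs + ωₙ².
ωₙ² = 9, so ωₙ = 3 rad/s.
2ζωₙ = 1, so ζ = 1/(2·3) ≈ 0.1667.

ωₙ = 3 rad/s, ζ ≈ 0.1667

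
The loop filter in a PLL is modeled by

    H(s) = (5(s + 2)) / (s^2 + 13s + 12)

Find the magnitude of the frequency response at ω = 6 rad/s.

|H(j6)| ≈ 0.3875

Substitute s = j6: numerator = 10 + j30, denominator = -24 + j78.
|H(j6)| = |10 + j30| / |-24 + j78| = 31.623 / 81.609 ≈ 0.3875.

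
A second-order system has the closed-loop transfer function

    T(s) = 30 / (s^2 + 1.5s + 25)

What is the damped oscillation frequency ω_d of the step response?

Comparing s^2 + 1.5s + 25 to s^2 + 2ζωₙs + ωₙ²: ωₙ = 5 rad/s and ζ = 1.5/(2·5) = 0.15.
ζωₙ = 1.5/2 = 0.75, so ω_d = ωₙ√(1−ζ²) = √(ωₙ² − (ζωₙ)²) = √(25 − 0.75²) = √24.4375 ≈ 4.943 rad/s.

ω_d ≈ 4.943 rad/s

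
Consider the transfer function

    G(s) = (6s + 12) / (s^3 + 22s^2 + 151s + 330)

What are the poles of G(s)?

s = -6, -5, -11

The poles are the roots of the denominator s^3 + 22s^2 + 151s + 330 = 0.
Trying s = -6: the polynomial evaluates to 0, so (s + 6) is a factor.
Dividing out leaves s^2 + 16s + 55 = 0.
Factoring the quadratic: (s + 5)(s + 11) = 0.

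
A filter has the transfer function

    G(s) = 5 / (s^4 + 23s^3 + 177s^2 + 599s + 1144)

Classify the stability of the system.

The denominator s^4 + 23s^3 + 177s^2 + 599s + 1144 factors as (s + 11)(s^2 + 4s + 13)(s + 8), giving poles at s = -11, -2 + 3j, -2 - 3j, -8.
Since all poles lie strictly in the left half-plane, the system is stable.

stable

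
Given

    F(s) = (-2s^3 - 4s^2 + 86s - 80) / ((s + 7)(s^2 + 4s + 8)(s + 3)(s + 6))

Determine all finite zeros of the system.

Set the numerator to zero: -2s^3 - 4s^2 + 86s - 80 = 0, i.e. -2·(s^3 + 2s^2 - 43s + 40) = 0.
Factoring: (s - 5)(s - 1)(s + 8) = 0.

s = 5, 1, -8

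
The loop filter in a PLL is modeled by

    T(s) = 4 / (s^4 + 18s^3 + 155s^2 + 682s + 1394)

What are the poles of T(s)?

The poles are the roots of the denominator s^4 + 18s^3 + 155s^2 + 682s + 1394 = 0.
No real roots exist; factor into two real quadratics: (s^2 + 8s + 41)(s^2 + 10s + 34) = 0.
Each quadratic gives a conjugate pair via the quadratic formula.

s = -4 + 5j, -4 - 5j, -5 + 3j, -5 - 3j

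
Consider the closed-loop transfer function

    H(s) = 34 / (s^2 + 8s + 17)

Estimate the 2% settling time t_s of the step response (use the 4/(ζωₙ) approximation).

Comparing s^2 + 8s + 17 to s^2 + 2ζωₙs + ωₙ²: ωₙ = √17 ≈ 4.123 rad/s and ζ = 8/(2·√17) ≈ 0.9701.
ζωₙ = 8/2 = 4, so t_s ≈ 4/(ζωₙ) = 4/4 = 1 s.

t_s ≈ 1 s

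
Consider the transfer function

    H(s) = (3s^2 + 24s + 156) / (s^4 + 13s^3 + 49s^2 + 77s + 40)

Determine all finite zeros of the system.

s = -4 ± 6j

Set the numerator to zero: 3s^2 + 24s + 156 = 0, i.e. 3·(s^2 + 8s + 52) = 0.
Factoring: (s^2 + 8s + 52) = 0.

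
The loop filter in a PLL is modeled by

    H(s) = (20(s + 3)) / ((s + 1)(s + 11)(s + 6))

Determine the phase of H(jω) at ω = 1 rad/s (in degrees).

∠H(j1) ≈ -41.22°

At s = j1: numerator = 60 + j20, denominator = 48 + j82.
∠H = ∠num − ∠den = 18.435° − (59.657°) = -41.22°.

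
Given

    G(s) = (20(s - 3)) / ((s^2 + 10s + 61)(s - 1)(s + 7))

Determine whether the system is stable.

The poles can be read from the denominator factors: s = -5 + 6j, -5 - 6j, 1, -7.
Since the pole(s) at s = 1 lie in the right half-plane, the system is unstable.

unstable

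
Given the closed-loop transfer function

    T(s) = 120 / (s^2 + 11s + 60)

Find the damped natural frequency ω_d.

Comparing s^2 + 11s + 60 to s^2 + 2ζωₙs + ωₙ²: ωₙ = √60 ≈ 7.746 rad/s and ζ = 11/(2·√60) ≈ 0.7100.
ζωₙ = 11/2 = 5.5, so ω_d = ωₙ√(1−ζ²) = √(ωₙ² − (ζωₙ)²) = √(60 − 5.5²) = √29.75 ≈ 5.454 rad/s.

ω_d ≈ 5.454 rad/s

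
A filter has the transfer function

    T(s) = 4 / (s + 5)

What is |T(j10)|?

Substitute s = j10: numerator = 4, denominator = 5 + j10.
|T(j10)| = |4| / |5 + j10| = 4 / 11.180 ≈ 0.3578.

|T(j10)| ≈ 0.3578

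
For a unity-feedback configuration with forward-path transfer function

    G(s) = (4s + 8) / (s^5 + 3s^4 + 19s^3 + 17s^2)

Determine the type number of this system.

Type 2

Factor s from the denominator: s^5 + 3s^4 + 19s^3 + 17s^2 = s^2·(s^3 + 3s^2 + 19s + 17).
There are 2 poles at the origin, so the system is Type 2.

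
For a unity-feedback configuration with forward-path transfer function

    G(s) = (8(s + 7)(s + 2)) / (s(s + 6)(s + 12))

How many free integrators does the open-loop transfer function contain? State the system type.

The denominator has 1 factor of s at the origin (free integrator), so this is a Type 1 system.

Type 1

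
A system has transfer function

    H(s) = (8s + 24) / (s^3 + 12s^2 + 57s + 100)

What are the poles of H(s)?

The poles are the roots of the denominator s^3 + 12s^2 + 57s + 100 = 0.
Trying s = -4: the polynomial evaluates to 0, so (s + 4) is a factor.
Dividing out leaves s^2 + 8s + 25 = 0.
The quadratic formula then gives s = -4 ± 3j.

s = -4, -4 ± 3j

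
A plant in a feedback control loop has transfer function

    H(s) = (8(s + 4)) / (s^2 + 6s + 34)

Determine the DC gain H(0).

H(0) = 16/17 ≈ 0.9412

Set s = 0: H(0) = (32) / (34) = 16/17.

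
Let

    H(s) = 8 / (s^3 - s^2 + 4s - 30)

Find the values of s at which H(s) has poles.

s = -1 + 3j, -1 - 3j, 3

The poles are the roots of the denominator s^3 - s^2 + 4s - 30 = 0.
Trying s = 3: the polynomial evaluates to 0, so (s - 3) is a factor.
Dividing out leaves s^2 + 2s + 10 = 0.
The quadratic formula then gives s = -1 ± 3j.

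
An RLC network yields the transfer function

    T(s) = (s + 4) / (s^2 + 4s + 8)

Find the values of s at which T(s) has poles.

s = -2 + 2j, -2 - 2j

The poles are the roots of the denominator s^2 + 4s + 8 = 0.
Using the quadratic formula: s = (-4 ± √(-16))/2 = -2 ± 2j.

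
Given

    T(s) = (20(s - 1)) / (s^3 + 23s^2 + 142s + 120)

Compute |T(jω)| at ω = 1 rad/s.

Substitute s = j1: numerator = -20 + j20, denominator = 97 + j141.
|T(j1)| = |-20 + j20| / |97 + j141| = 28.284 / 171.14 ≈ 0.1653.

|T(j1)| ≈ 0.1653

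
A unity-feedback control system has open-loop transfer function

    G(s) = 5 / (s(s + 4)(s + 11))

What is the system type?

Type 1

The denominator has 1 factor of s at the origin (free integrator), so this is a Type 1 system.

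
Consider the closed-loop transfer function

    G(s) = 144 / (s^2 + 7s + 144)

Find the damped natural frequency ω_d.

ω_d ≈ 11.48 rad/s

Comparing s^2 + 7s + 144 to s^2 + 2ζωₙs + ωₙ²: ωₙ = 12 rad/s and ζ = 7/(2·12) ≈ 0.2917.
ζωₙ = 7/2 = 3.5, so ω_d = ωₙ√(1−ζ²) = √(ωₙ² − (ζωₙ)²) = √(144 − 3.5²) = √131.75 ≈ 11.48 rad/s.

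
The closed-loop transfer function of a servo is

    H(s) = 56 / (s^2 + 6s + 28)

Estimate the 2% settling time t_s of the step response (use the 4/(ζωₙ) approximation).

t_s ≈ 1.333 s

Comparing s^2 + 6s + 28 to s^2 + 2ζωₙs + ωₙ²: ωₙ = √28 ≈ 5.292 rad/s and ζ = 6/(2·√28) ≈ 0.5669.
ζωₙ = 6/2 = 3, so t_s ≈ 4/(ζωₙ) = 4/3 ≈ 1.333 s.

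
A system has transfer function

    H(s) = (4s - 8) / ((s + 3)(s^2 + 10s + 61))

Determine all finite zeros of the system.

Set the numerator to zero: 4s - 8 = 0, i.e. 4·(s - 2) = 0.
So s = 2.

s = 2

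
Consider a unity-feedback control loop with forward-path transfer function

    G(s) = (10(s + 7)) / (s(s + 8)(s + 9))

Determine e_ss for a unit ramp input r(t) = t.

e_ss = 1.029

G(s) has one pole at the origin.
This is a Type 1 system. Kv = lim_{s→0} s·G(s) = 70/72 = 35/36.
e_ss = 1/Kv = 1/(35/36) = 36/35 ≈ 1.029.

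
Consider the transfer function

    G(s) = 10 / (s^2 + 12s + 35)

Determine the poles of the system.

s = -5, -7

The poles are the roots of the denominator s^2 + 12s + 35 = 0.
Factoring: (s + 5)(s + 7) = 0, so s = -5 and s = -7.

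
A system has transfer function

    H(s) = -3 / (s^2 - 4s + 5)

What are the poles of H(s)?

s = 2 ± j

The poles are the roots of the denominator s^2 - 4s + 5 = 0.
Using the quadratic formula: s = (4 ± √(-4))/2 = 2 ± 1j.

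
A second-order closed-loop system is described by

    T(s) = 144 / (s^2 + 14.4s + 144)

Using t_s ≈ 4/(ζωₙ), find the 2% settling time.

Comparing s^2 + 14.4s + 144 to s^2 + 2ζωₙs + ωₙ²: ωₙ = 12 rad/s and ζ = 14.4/(2·12) = 0.6.
ζωₙ = 14.4/2 = 7.2, so t_s ≈ 4/(ζωₙ) = 4/7.2 ≈ 0.5556 s.

t_s ≈ 0.5556 s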